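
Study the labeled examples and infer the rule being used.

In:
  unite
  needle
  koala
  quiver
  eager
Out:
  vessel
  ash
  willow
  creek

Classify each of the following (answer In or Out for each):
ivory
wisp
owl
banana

The classifier is using: has ≥ 3 vowels.

Out, Out, Out, In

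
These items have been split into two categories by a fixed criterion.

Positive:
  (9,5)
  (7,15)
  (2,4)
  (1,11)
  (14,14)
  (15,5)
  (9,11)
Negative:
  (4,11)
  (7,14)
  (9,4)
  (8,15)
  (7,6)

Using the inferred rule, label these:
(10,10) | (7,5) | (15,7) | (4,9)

Every 'Positive' example satisfies: sum is even. None of the 'Negative' examples do.
(10,10) — 10+10 = 20, hence Positive. (7,5) — 7+5 = 12, hence Positive. (15,7) — 15+7 = 22, hence Positive. (4,9) — 4+9 = 13, hence Negative.

Positive, Positive, Positive, Negative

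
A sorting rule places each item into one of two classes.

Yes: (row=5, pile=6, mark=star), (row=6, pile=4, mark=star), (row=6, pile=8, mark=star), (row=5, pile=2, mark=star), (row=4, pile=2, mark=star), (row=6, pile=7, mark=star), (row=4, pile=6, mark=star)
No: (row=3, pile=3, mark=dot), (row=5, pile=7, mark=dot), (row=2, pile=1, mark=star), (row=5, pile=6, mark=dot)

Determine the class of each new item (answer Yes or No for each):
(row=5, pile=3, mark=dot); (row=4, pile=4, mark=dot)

The rule appears to be: mark is star AND row ≥ 3.
(row=5, pile=3, mark=dot): No (mark is dot, row = 5). (row=4, pile=4, mark=dot): No (mark is dot, row = 4).

No, No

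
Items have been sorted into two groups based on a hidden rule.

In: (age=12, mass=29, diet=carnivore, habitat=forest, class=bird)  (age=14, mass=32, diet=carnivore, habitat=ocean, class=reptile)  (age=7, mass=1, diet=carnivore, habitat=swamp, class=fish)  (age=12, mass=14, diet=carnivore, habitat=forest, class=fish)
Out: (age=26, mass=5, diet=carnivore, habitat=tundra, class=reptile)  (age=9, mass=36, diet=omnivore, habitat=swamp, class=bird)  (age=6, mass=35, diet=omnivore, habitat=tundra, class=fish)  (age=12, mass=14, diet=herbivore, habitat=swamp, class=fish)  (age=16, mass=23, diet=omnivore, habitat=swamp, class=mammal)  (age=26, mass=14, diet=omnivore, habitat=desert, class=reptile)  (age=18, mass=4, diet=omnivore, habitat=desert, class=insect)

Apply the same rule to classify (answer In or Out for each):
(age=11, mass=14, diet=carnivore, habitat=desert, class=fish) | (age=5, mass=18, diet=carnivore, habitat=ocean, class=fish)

In, In

All 'In' examples share one property — diet is carnivore AND age ≤ 14 — and every 'Out' example lacks it.
(age=11, mass=14, diet=carnivore, habitat=desert, class=fish): diet is carnivore, age = 11 — meets the rule, so In.
(age=5, mass=18, diet=carnivore, habitat=ocean, class=fish): diet is carnivore, age = 5 — meets the rule, so In.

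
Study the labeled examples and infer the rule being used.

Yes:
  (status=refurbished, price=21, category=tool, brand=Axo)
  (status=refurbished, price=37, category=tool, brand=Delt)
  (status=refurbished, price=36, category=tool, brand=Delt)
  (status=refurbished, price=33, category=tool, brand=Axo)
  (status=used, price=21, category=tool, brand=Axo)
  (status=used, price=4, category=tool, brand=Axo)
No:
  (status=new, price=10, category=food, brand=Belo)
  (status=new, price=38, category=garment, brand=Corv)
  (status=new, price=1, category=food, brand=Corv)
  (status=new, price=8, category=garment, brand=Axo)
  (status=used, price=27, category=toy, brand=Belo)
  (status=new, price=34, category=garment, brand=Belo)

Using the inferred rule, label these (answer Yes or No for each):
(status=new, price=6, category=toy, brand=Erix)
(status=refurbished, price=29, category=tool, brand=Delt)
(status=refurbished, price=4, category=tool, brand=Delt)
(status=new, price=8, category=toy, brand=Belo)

Every 'Yes' example satisfies: category is tool. None of the 'No' examples do.
(status=new, price=6, category=toy, brand=Erix): No (category is toy). (status=refurbished, price=29, category=tool, brand=Delt): Yes (category is tool). (status=refurbished, price=4, category=tool, brand=Delt): Yes (category is tool). (status=new, price=8, category=toy, brand=Belo): No (category is toy).

No, Yes, Yes, No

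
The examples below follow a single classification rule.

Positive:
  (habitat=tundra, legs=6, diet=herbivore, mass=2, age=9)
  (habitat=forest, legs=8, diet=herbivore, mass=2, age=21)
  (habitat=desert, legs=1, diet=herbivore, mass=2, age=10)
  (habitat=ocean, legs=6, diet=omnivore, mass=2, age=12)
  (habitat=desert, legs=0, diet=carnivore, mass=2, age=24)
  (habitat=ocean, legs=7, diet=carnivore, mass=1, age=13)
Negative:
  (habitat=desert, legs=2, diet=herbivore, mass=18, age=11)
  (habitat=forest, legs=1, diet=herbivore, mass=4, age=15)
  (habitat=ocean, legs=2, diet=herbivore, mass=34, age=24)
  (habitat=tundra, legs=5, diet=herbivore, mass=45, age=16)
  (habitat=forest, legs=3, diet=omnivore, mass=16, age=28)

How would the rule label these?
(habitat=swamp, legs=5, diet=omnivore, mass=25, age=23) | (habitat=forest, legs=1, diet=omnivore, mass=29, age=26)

Negative, Negative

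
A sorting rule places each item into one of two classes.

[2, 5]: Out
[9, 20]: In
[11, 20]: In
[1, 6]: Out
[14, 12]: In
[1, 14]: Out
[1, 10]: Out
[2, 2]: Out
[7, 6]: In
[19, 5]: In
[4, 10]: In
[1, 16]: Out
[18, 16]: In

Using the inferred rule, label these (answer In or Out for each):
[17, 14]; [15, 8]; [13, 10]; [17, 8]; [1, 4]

One predicate separates the groups cleanly: first ≥ 4.

In, In, In, In, Out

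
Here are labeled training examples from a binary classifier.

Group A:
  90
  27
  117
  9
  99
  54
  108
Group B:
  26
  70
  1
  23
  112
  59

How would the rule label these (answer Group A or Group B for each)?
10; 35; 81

Group B, Group B, Group A

Every 'Group A' example satisfies: multiple of 3. None of the 'Group B' examples do.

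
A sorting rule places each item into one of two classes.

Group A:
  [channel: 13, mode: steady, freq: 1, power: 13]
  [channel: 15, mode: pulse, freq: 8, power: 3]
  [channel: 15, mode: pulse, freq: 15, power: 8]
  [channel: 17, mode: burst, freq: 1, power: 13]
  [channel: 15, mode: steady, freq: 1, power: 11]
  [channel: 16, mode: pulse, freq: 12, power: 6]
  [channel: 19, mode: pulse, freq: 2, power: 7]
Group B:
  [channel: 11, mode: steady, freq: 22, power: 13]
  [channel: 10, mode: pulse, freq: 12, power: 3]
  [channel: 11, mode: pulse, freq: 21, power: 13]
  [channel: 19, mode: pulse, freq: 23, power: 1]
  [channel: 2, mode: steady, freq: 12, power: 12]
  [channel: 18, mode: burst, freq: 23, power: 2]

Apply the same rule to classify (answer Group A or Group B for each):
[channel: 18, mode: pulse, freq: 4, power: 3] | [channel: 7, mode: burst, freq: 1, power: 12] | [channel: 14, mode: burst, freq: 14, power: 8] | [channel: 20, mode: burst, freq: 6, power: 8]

Group A, Group B, Group A, Group A

'Group A' ⟺ channel ≥ 13 AND power ≥ 3.
[channel: 18, mode: pulse, freq: 4, power: 3] — channel = 18, power = 3, hence Group A.
[channel: 7, mode: burst, freq: 1, power: 12] — channel = 7, power = 12, hence Group B.
[channel: 14, mode: burst, freq: 14, power: 8] — channel = 14, power = 8, hence Group A.
[channel: 20, mode: burst, freq: 6, power: 8] — channel = 20, power = 8, hence Group A.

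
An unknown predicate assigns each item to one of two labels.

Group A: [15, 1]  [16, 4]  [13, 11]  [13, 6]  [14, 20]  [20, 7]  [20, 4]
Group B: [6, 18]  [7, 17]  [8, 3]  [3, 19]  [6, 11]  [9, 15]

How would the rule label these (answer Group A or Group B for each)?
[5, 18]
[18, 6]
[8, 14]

Group B, Group A, Group B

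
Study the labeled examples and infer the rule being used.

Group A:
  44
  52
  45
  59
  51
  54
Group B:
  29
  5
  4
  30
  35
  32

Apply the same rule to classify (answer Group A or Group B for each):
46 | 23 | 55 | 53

The distinguishing property — at least 44 — holds for all the 'Group A' cases and none of the 'Group B' cases.
46 → 46 ≥ 44 → Group A. 23 → 23 < 44 → Group B. 55 → 55 ≥ 44 → Group A. 53 → 53 ≥ 44 → Group A.

Group A, Group B, Group A, Group A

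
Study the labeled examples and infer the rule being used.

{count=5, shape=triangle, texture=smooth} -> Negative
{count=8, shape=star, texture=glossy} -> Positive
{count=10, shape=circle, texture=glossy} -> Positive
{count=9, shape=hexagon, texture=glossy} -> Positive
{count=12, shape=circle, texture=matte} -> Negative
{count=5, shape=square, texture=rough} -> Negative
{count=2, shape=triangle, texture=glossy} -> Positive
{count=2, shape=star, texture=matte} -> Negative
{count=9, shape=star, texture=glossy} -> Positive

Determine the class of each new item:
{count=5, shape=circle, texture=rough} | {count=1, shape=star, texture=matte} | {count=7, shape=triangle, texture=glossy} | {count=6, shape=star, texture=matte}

Negative, Negative, Positive, Negative

The pattern is that an item is 'Positive' exactly when: texture is glossy.
{count=5, shape=circle, texture=rough}: texture is rough — does not pass, so Negative.
{count=1, shape=star, texture=matte}: texture is matte — does not pass, so Negative.
{count=7, shape=triangle, texture=glossy}: texture is glossy — matches, so Positive.
{count=6, shape=star, texture=matte}: texture is matte — does not pass, so Negative.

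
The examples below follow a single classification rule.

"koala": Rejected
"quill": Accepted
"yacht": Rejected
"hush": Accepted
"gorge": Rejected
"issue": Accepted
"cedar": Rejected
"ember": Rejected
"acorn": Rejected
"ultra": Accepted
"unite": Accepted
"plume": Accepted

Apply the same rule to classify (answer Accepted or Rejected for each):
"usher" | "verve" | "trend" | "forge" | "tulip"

Accepted, Rejected, Rejected, Rejected, Accepted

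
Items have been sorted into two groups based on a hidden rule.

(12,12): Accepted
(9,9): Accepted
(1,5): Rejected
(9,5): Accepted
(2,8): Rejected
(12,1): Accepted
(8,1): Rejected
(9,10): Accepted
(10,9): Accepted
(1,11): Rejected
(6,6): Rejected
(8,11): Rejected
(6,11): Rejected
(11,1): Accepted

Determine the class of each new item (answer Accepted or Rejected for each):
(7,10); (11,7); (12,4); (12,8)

The distinguishing property — first ≥ 9 — holds for all the 'Accepted' cases and none of the 'Rejected' cases.
Rejected: (7,10), since first 7. Accepted: (11,7), since first 11. Accepted: (12,4), since first 12. Accepted: (12,8), since first 12.

Rejected, Accepted, Accepted, Accepted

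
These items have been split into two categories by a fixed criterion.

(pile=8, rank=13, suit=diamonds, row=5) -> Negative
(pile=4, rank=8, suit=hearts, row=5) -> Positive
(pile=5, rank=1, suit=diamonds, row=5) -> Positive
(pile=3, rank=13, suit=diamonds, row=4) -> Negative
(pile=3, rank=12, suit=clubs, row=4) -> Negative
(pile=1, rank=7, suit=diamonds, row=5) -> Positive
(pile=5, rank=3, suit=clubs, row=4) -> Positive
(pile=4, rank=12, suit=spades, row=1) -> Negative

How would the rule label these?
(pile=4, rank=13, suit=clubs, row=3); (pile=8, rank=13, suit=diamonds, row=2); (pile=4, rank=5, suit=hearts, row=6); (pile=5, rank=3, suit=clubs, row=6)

Negative, Negative, Positive, Positive

The distinguishing property — rank ≤ 8 — holds for all the 'Positive' cases and none of the 'Negative' cases.
Negative: (pile=4, rank=13, suit=clubs, row=3), since rank = 13.
Negative: (pile=8, rank=13, suit=diamonds, row=2), since rank = 13.
Positive: (pile=4, rank=5, suit=hearts, row=6), since rank = 5.
Positive: (pile=5, rank=3, suit=clubs, row=6), since rank = 3.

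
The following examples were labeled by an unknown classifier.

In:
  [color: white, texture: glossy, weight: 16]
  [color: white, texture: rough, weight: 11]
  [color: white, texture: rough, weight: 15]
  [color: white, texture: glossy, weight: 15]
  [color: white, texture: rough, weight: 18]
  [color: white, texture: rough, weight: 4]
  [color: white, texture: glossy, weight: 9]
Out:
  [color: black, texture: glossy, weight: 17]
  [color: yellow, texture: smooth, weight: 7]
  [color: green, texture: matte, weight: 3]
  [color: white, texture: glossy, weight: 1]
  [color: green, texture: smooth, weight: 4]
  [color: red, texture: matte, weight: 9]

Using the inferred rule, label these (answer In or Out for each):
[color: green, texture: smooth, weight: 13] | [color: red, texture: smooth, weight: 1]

Rule: color is white AND weight ≥ 3. This holds for each 'In' example and fails for each 'Out' one.
[color: green, texture: smooth, weight: 13] → color is green, weight = 13 → Out.
[color: red, texture: smooth, weight: 1] → color is red, weight = 1 → Out.

Out, Out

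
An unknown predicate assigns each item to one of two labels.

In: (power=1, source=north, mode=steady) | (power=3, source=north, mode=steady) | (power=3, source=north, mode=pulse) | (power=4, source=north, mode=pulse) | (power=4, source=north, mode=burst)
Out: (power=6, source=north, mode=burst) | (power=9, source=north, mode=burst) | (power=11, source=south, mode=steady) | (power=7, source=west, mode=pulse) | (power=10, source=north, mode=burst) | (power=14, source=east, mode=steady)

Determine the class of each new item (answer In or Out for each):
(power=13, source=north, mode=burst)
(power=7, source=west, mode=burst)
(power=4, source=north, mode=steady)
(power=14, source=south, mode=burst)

Out, Out, In, Out

Every 'In' example satisfies: power ≤ 4. None of the 'Out' examples do.
Out: (power=13, source=north, mode=burst), since power = 13.
Out: (power=7, source=west, mode=burst), since power = 7.
In: (power=4, source=north, mode=steady), since power = 4.
Out: (power=14, source=south, mode=burst), since power = 14.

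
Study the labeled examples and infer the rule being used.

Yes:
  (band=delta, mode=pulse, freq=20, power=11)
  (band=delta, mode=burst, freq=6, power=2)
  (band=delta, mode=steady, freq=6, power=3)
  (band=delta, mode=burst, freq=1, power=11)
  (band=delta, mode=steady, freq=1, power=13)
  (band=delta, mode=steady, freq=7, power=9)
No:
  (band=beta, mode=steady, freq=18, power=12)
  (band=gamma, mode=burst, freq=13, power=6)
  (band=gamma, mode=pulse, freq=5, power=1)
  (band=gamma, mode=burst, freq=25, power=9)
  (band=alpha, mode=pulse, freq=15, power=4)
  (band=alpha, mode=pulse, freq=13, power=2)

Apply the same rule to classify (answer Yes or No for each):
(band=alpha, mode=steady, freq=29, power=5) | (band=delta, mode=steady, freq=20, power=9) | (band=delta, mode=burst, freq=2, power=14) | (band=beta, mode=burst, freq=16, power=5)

No, Yes, Yes, No

The pattern is that an item is 'Yes' exactly when: band is delta.
(band=alpha, mode=steady, freq=29, power=5): band is alpha, doesn't match → No. (band=delta, mode=steady, freq=20, power=9): band is delta, passes → Yes. (band=delta, mode=burst, freq=2, power=14): band is delta, passes → Yes. (band=beta, mode=burst, freq=16, power=5): band is beta, doesn't match → No.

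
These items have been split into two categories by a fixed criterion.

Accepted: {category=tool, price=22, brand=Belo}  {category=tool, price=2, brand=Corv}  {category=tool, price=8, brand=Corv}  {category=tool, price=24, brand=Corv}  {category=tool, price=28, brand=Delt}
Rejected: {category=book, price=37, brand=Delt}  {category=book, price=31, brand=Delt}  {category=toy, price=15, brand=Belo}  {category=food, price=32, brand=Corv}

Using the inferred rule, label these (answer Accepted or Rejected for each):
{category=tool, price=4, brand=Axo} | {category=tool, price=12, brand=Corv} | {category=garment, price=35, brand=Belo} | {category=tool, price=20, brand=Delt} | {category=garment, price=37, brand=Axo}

Checking candidate rules against both groups, what survives is: category is tool.
{category=tool, price=4, brand=Axo} → category is tool → Accepted.
{category=tool, price=12, brand=Corv} → category is tool → Accepted.
{category=garment, price=35, brand=Belo} → category is garment → Rejected.
{category=tool, price=20, brand=Delt} → category is tool → Accepted.
{category=garment, price=37, brand=Axo} → category is garment → Rejected.

Accepted, Accepted, Rejected, Accepted, Rejected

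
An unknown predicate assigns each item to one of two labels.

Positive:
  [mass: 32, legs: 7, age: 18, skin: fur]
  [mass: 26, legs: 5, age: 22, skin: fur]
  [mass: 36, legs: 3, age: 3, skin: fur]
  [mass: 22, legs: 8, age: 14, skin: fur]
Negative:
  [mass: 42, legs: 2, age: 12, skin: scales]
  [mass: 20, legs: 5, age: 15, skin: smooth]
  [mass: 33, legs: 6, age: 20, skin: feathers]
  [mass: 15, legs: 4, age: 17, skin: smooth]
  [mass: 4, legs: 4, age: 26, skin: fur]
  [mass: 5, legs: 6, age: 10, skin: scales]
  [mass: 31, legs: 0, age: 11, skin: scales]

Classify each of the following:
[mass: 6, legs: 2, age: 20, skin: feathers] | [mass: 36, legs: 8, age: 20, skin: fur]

Negative, Positive

The simplest hypothesis consistent with all the labels is: skin is fur AND age ≤ 22.
[mass: 6, legs: 2, age: 20, skin: feathers] → skin is feathers, age = 20 → Negative. [mass: 36, legs: 8, age: 20, skin: fur] → skin is fur, age = 20 → Positive.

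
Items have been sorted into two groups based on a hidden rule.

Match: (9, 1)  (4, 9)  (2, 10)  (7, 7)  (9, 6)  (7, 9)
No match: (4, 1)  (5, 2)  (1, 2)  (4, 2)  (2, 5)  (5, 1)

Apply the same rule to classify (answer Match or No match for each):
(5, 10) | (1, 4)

Rule: sum ≥ 10. This holds for each 'Match' example and fails for each 'No match' one.

Match, No match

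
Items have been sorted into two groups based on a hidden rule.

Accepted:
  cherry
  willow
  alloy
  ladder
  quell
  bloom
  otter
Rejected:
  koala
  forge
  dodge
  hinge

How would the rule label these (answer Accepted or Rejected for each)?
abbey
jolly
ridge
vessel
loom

Accepted, Accepted, Rejected, Accepted, Accepted

The rule appears to be: has a double letter.
abbey: 'bb' doubled — checks out, so Accepted.
jolly: 'll' doubled — checks out, so Accepted.
ridge: no doubled letter — doesn't qualify, so Rejected.
vessel: 'ss' doubled — checks out, so Accepted.
loom: 'oo' doubled — checks out, so Accepted.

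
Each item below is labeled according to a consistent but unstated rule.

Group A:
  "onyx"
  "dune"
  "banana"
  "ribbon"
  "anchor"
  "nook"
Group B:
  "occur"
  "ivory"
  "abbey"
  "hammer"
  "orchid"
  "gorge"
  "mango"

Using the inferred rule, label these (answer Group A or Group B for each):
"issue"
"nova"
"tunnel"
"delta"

Group B, Group A, Group A, Group B

The common property of the 'Group A' items is: even length AND contains 'n'. No 'Group B' item has it.
"issue": length 5, no 'n' — does not pass, so Group B.
"nova": length 4, has 'n' — qualifies, so Group A.
"tunnel": length 6, has 'n' — qualifies, so Group A.
"delta": length 5, no 'n' — does not pass, so Group B.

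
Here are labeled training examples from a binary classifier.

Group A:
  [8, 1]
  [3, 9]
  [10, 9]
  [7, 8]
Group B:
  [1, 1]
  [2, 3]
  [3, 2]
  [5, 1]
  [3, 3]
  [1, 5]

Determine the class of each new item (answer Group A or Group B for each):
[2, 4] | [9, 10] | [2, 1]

Group B, Group A, Group B

The distinguishing property — sum ≥ 9 — holds for all the 'Group A' cases and none of the 'Group B' cases.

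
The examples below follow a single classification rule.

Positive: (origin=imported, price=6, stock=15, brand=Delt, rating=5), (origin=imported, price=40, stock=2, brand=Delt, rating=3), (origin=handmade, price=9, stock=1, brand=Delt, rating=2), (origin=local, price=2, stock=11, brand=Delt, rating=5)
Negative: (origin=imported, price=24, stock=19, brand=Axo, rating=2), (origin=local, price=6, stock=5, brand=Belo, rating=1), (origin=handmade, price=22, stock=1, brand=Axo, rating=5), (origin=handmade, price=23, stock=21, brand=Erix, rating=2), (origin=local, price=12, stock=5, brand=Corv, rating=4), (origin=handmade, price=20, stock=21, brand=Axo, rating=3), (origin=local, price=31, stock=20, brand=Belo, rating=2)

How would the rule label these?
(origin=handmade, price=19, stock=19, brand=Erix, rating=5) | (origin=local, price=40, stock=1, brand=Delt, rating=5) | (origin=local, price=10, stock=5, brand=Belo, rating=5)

Negative, Positive, Negative

One predicate separates the groups cleanly: brand is Delt.
(origin=handmade, price=19, stock=19, brand=Erix, rating=5): brand is Erix, does not pass → Negative.
(origin=local, price=40, stock=1, brand=Delt, rating=5): brand is Delt, qualifies → Positive.
(origin=local, price=10, stock=5, brand=Belo, rating=5): brand is Belo, does not pass → Negative.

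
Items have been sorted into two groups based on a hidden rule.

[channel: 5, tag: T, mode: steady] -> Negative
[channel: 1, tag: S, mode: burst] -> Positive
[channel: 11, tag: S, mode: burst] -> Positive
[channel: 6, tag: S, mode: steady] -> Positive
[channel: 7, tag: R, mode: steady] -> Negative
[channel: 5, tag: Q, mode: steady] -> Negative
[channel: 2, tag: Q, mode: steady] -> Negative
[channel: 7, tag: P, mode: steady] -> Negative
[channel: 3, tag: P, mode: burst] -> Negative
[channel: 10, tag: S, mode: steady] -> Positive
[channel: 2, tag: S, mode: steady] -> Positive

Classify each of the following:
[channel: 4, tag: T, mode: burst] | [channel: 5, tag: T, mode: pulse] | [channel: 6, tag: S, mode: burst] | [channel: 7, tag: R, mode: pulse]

Negative, Negative, Positive, Negative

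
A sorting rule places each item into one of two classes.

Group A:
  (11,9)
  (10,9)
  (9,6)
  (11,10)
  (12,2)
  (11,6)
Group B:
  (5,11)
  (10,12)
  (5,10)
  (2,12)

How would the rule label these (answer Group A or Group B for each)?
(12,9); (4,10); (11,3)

Group A, Group B, Group A

A rule that fits every label: first > second — true of each 'Group A' example, false of each 'Group B' one.
(12,9): 12 > 9 — has this property, so Group A.
(4,10): 4 < 10 — does not fit, so Group B.
(11,3): 11 > 3 — has this property, so Group A.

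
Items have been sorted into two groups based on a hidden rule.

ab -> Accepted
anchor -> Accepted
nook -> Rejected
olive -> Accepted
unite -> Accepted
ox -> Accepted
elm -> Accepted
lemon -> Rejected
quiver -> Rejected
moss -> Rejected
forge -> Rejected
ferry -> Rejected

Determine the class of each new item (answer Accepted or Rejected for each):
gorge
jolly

Rejected, Rejected

The pattern is that an item is 'Accepted' exactly when: starts with a vowel.
gorge → starts with 'g' → Rejected. jolly → starts with 'j' → Rejected.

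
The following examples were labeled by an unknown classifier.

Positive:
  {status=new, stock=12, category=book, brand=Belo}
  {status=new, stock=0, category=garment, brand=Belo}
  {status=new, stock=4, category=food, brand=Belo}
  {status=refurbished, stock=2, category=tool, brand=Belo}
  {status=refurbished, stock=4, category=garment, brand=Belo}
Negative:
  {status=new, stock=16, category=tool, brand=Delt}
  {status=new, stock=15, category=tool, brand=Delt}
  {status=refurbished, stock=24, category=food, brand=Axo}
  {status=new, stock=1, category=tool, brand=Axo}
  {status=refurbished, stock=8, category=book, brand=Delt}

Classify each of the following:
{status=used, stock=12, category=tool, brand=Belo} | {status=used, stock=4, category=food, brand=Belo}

The pattern is that an item is 'Positive' exactly when: brand is Belo.

Positive, Positive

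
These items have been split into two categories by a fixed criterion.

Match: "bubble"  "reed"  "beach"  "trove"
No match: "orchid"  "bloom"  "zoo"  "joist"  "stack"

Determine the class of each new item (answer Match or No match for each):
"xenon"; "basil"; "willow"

Every 'Match' example satisfies: contains 'e'. None of the 'No match' examples do.
"xenon": Match (has 'e').
"basil": No match (no 'e').
"willow": No match (no 'e').

Match, No match, No match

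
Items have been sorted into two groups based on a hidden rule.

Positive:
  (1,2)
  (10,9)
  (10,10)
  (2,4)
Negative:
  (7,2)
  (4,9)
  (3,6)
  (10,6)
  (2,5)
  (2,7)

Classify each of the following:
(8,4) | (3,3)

Negative, Positive

Every 'Positive' example satisfies: |first − second| ≤ 2. None of the 'Negative' examples do.
(8,4): Negative (|8−4| = 4).
(3,3): Positive (|3−3| = 0).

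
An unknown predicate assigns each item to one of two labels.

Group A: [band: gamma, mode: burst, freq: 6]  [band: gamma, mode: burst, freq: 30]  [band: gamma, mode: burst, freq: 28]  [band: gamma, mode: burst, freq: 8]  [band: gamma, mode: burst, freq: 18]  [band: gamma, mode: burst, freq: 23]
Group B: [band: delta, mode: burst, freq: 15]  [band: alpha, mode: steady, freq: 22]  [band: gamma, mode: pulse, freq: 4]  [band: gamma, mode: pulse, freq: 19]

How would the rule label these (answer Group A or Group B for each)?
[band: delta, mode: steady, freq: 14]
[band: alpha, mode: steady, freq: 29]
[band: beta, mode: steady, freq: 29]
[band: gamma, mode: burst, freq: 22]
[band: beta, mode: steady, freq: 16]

Group B, Group B, Group B, Group A, Group B

The common property of the 'Group A' items is: band is gamma AND mode is burst. No 'Group B' item has it.
[band: delta, mode: steady, freq: 14]: Group B (band is delta, mode is steady). [band: alpha, mode: steady, freq: 29]: Group B (band is alpha, mode is steady). [band: beta, mode: steady, freq: 29]: Group B (band is beta, mode is steady). [band: gamma, mode: burst, freq: 22]: Group A (band is gamma, mode is burst). [band: beta, mode: steady, freq: 16]: Group B (band is beta, mode is steady).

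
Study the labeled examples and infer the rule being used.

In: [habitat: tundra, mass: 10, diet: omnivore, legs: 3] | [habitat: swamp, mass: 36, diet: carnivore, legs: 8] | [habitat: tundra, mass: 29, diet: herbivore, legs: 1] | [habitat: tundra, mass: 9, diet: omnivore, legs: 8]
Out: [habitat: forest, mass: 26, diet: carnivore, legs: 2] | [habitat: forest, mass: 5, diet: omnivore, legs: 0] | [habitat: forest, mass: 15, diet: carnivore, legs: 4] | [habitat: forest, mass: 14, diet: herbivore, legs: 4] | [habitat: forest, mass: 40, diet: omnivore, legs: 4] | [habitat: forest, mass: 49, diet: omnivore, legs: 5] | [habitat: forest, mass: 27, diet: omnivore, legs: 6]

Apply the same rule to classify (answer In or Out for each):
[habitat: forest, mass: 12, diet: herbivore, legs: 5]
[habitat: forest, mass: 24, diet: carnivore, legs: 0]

Out, Out

The rule appears to be: habitat is not forest.
[habitat: forest, mass: 12, diet: herbivore, legs: 5]: habitat is forest — doesn't qualify, so Out.
[habitat: forest, mass: 24, diet: carnivore, legs: 0]: habitat is forest — doesn't qualify, so Out.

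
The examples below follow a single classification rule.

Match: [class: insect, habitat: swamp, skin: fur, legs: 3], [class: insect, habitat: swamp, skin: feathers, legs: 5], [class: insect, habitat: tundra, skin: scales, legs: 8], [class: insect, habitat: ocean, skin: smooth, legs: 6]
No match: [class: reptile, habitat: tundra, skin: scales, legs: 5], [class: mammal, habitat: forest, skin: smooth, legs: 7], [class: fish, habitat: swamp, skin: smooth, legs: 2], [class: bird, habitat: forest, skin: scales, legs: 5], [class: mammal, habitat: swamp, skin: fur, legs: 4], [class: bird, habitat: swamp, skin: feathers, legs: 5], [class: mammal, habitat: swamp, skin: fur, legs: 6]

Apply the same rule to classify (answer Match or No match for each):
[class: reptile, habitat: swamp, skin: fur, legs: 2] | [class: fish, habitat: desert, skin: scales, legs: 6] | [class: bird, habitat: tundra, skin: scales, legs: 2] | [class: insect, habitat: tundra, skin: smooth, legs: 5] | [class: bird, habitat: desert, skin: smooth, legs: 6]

No match, No match, No match, Match, No match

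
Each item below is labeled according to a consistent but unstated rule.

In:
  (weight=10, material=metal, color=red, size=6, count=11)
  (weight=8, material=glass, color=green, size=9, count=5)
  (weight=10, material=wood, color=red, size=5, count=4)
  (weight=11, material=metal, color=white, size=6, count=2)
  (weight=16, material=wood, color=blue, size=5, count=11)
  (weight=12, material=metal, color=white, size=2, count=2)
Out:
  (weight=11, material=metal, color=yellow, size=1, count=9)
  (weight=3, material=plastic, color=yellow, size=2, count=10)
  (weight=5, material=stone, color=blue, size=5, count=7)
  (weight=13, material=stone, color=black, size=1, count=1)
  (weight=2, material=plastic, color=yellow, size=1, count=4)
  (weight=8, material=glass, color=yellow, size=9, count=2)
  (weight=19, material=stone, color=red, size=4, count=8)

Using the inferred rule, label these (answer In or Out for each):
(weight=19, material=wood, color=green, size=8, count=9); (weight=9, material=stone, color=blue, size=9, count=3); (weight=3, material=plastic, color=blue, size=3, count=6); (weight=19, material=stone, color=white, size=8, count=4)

The distinguishing property — color is not yellow AND material is not stone — holds for all the 'In' cases and none of the 'Out' cases.
(weight=19, material=wood, color=green, size=8, count=9): color is green, material is wood — checks out, so In.
(weight=9, material=stone, color=blue, size=9, count=3): color is blue, material is stone — fails the rule, so Out.
(weight=3, material=plastic, color=blue, size=3, count=6): color is blue, material is plastic — checks out, so In.
(weight=19, material=stone, color=white, size=8, count=4): color is white, material is stone — fails the rule, so Out.

In, Out, In, Out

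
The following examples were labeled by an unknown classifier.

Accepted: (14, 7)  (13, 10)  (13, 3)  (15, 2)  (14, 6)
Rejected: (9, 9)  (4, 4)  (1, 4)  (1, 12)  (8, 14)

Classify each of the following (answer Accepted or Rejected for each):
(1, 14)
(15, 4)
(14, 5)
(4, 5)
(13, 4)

Rejected, Accepted, Accepted, Rejected, Accepted

The common property of the 'Accepted' items is: first > second. No 'Rejected' item has it.
(1, 14): 1 < 14, doesn't match → Rejected. (15, 4): 15 > 4, matches → Accepted. (14, 5): 14 > 5, matches → Accepted. (4, 5): 4 < 5, doesn't match → Rejected. (13, 4): 13 > 4, matches → Accepted.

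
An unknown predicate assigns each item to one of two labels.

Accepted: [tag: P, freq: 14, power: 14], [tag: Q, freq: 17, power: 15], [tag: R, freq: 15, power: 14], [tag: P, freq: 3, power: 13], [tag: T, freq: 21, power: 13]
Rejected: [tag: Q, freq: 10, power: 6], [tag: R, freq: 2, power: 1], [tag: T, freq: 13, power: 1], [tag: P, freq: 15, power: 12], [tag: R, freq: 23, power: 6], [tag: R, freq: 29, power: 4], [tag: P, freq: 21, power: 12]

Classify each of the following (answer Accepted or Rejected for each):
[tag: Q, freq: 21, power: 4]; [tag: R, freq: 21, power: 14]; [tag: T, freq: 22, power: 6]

Every 'Accepted' example satisfies: power ≥ 13. None of the 'Rejected' examples do.
[tag: Q, freq: 21, power: 4]: Rejected (power = 4).
[tag: R, freq: 21, power: 14]: Accepted (power = 14).
[tag: T, freq: 22, power: 6]: Rejected (power = 6).

Rejected, Accepted, Rejected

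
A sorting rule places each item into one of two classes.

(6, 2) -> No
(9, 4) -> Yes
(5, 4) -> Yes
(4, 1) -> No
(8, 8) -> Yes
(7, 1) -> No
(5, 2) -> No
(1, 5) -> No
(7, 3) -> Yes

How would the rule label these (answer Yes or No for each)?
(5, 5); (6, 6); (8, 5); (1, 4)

One predicate separates the groups cleanly: sum ≥ 9.
(5, 5) → 5+5 = 10 → Yes. (6, 6) → 6+6 = 12 → Yes. (8, 5) → 8+5 = 13 → Yes. (1, 4) → 1+4 = 5 → No.

Yes, Yes, Yes, No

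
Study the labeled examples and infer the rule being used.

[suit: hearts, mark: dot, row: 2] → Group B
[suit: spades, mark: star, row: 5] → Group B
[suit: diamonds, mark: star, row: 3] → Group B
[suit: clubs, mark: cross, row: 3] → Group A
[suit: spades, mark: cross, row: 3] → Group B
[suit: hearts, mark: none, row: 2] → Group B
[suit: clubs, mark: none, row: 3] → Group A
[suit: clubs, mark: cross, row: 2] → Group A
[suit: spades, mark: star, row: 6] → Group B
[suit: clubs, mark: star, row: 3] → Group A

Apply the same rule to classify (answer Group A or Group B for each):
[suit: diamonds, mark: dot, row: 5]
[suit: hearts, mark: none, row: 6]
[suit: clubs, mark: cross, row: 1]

Group B, Group B, Group A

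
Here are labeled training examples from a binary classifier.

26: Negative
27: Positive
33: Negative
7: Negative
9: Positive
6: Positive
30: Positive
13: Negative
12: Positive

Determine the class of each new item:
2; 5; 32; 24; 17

The common property of the 'Positive' items is: multiple of 3 AND at most 30. No 'Negative' item has it.
2 — 2 = 3·0 + 2, 2 ≤ 30, hence Negative. 5 — 5 = 3·1 + 2, 5 ≤ 30, hence Negative. 32 — 32 = 3·10 + 2, 32 > 30, hence Negative. 24 — 24 = 3·8, 24 ≤ 30, hence Positive. 17 — 17 = 3·5 + 2, 17 ≤ 30, hence Negative.

Negative, Negative, Negative, Positive, Negative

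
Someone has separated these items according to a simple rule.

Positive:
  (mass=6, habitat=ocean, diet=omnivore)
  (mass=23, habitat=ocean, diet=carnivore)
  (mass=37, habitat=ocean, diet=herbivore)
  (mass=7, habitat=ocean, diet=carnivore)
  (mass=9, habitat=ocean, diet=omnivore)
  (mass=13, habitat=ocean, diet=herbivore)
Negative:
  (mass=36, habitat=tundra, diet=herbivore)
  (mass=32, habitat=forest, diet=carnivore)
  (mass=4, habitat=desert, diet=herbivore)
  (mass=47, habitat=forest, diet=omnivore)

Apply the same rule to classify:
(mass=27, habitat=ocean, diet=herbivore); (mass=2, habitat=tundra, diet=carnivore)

Positive, Negative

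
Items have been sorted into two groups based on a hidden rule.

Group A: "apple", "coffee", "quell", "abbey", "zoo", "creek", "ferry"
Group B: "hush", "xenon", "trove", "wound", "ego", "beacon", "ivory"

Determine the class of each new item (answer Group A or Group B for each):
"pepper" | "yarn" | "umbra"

The simplest hypothesis consistent with all the labels is: has a double letter.
"pepper": 'pp' doubled, qualifies → Group A. "yarn": no doubled letter, doesn't match → Group B. "umbra": no doubled letter, doesn't match → Group B.

Group A, Group B, Group B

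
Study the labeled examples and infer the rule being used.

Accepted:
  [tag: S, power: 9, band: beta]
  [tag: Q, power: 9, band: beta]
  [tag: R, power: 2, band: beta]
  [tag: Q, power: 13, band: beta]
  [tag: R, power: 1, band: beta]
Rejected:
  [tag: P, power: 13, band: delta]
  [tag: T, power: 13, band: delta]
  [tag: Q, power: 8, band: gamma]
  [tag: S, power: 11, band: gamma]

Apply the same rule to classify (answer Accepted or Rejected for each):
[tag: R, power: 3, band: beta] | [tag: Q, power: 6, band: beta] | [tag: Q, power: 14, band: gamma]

All 'Accepted' examples share one property — band is beta — and every 'Rejected' example lacks it.

Accepted, Accepted, Rejected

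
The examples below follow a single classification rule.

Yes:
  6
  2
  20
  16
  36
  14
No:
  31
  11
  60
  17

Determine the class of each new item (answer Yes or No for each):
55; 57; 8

No, No, Yes

The rule appears to be: even AND at most 36.
No: 55, since 55 is odd, 55 > 36.
No: 57, since 57 is odd, 57 > 36.
Yes: 8, since 8 is even, 8 ≤ 36.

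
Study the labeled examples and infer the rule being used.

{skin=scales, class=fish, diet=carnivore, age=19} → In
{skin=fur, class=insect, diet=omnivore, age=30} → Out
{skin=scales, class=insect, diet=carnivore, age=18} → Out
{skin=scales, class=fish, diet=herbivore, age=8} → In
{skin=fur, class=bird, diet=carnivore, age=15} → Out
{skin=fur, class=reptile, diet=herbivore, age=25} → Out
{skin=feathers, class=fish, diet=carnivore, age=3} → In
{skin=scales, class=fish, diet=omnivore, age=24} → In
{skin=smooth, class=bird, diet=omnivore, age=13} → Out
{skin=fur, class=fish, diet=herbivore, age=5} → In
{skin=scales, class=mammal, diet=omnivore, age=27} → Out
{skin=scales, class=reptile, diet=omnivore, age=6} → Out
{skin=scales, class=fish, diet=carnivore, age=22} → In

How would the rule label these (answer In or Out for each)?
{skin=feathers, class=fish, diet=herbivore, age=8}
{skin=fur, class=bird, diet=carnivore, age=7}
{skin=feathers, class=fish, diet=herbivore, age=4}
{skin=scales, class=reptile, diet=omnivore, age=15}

Looking at the examples, the only property every 'In' case has and every 'Out' case lacks is: class is fish.
In: {skin=feathers, class=fish, diet=herbivore, age=8}, since class is fish.
Out: {skin=fur, class=bird, diet=carnivore, age=7}, since class is bird.
In: {skin=feathers, class=fish, diet=herbivore, age=4}, since class is fish.
Out: {skin=scales, class=reptile, diet=omnivore, age=15}, since class is reptile.

In, Out, In, Out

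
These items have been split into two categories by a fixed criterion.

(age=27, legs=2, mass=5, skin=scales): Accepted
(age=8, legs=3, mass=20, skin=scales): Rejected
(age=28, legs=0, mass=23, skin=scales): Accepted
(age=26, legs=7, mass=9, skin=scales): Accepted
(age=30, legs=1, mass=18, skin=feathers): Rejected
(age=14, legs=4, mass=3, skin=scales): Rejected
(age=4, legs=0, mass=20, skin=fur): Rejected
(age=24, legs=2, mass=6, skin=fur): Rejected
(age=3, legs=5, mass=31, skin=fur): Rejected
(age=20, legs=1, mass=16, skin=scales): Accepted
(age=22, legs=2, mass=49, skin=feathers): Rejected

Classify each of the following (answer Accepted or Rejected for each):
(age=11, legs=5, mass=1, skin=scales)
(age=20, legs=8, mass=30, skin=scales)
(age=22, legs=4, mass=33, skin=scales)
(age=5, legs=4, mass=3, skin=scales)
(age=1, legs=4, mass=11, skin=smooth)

One predicate separates the groups cleanly: skin is scales AND age ≥ 20.
(age=11, legs=5, mass=1, skin=scales): skin is scales, age = 11, lacks this property → Rejected.
(age=20, legs=8, mass=30, skin=scales): skin is scales, age = 20, fits → Accepted.
(age=22, legs=4, mass=33, skin=scales): skin is scales, age = 22, fits → Accepted.
(age=5, legs=4, mass=3, skin=scales): skin is scales, age = 5, lacks this property → Rejected.
(age=1, legs=4, mass=11, skin=smooth): skin is smooth, age = 1, lacks this property → Rejected.

Rejected, Accepted, Accepted, Rejected, Rejected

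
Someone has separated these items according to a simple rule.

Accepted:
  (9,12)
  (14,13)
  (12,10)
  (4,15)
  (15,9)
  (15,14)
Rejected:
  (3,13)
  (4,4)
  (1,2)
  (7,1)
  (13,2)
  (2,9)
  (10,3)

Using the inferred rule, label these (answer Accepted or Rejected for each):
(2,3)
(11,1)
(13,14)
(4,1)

Rule: sum ≥ 19. This holds for each 'Accepted' example and fails for each 'Rejected' one.

Rejected, Rejected, Accepted, Rejected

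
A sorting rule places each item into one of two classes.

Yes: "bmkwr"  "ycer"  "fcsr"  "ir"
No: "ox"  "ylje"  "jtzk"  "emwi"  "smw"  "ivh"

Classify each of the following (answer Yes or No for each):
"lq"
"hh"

'Yes' ⟺ contains 'r'.
"lq": no 'r' — lacks this property, so No.
"hh": no 'r' — lacks this property, so No.

No, No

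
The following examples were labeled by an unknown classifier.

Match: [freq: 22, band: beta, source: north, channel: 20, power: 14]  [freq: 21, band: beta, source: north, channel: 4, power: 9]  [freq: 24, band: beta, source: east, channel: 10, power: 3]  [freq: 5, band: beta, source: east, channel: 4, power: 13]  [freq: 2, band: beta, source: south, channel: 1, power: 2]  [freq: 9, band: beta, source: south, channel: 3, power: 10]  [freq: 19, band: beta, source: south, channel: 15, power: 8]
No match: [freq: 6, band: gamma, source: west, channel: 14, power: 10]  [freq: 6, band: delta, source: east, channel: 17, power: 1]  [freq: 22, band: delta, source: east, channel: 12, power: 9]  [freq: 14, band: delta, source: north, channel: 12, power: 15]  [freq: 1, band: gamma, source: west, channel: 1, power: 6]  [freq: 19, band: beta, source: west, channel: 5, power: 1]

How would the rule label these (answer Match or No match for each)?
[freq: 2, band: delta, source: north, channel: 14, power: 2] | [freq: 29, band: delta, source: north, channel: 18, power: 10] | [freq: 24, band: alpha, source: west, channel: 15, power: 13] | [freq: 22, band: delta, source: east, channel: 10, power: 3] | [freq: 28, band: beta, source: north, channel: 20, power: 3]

Every 'Match' example satisfies: band is beta AND power ≥ 2. None of the 'No match' examples do.
[freq: 2, band: delta, source: north, channel: 14, power: 2]: band is delta, power = 2 — doesn't match, so No match.
[freq: 29, band: delta, source: north, channel: 18, power: 10]: band is delta, power = 10 — doesn't match, so No match.
[freq: 24, band: alpha, source: west, channel: 15, power: 13]: band is alpha, power = 13 — doesn't match, so No match.
[freq: 22, band: delta, source: east, channel: 10, power: 3]: band is delta, power = 3 — doesn't match, so No match.
[freq: 28, band: beta, source: north, channel: 20, power: 3]: band is beta, power = 3 — qualifies, so Match.

No match, No match, No match, No match, Match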